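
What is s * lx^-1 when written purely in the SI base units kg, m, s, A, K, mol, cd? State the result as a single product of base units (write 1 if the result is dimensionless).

lx = lm/m² (illuminance = luminous flux per area),
    = m⁻²·cd.
So lx⁻¹ = m²·cd⁻¹.
Combining: s·lx⁻¹ = s · (m²·cd⁻¹) = m²·s·cd⁻¹.

m²·s·cd⁻¹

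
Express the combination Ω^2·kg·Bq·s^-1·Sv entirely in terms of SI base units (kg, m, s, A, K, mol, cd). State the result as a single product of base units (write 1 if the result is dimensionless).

kg³·m⁶·s⁻¹⁰·A⁻⁴

Ω = V/A (resistance = voltage per current),
    = kg·m²·s⁻³·A⁻².
So Ω² = kg²·m⁴·s⁻⁶·A⁻⁴.
Bq = 1/s = s⁻¹ (activity is decays per second).
Sv = J/kg (equivalent dose = energy per mass),
    = m²·s⁻².
Combining: Ω²·kg·Bq·s⁻¹·Sv = (kg²·m⁴·s⁻⁶·A⁻⁴) · kg · s⁻¹ · s⁻¹ · (m²·s⁻²) = kg³·m⁶·s⁻¹⁰·A⁻⁴.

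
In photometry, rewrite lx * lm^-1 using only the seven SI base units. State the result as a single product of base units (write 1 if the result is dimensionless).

lx = lm/m² (illuminance = luminous flux per area),
    = m⁻²·cd.
lm = cd·sr = cd (luminous flux; sr is dimensionless).
So lm⁻¹ = cd⁻¹.
Combining: lx·lm⁻¹ = (m⁻²·cd) · cd⁻¹ = m⁻².

m⁻²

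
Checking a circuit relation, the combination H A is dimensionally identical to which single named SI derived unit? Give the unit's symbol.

H = Wb/A (inductance = flux per current),
    = kg·m²·s⁻²·A⁻².
Combining: H·A = (kg·m²·s⁻²·A⁻²) · A = kg·m²·s⁻²·A⁻¹.
kg·m²·s⁻²·A⁻¹ is the base-SI form of the weber.

Wb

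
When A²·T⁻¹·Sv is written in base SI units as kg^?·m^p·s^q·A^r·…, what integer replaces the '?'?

T = Wb/m² (flux density = flux per area),
    = kg·s⁻²·A⁻¹.
So T⁻¹ = kg⁻¹·s²·A.
Sv = J/kg (equivalent dose = energy per mass),
    = m²·s⁻².
Combining: A²·T⁻¹·Sv = A² · (kg⁻¹·s²·A) · (m²·s⁻²) = kg⁻¹·m²·A³.
The exponent of kg is -1.

-1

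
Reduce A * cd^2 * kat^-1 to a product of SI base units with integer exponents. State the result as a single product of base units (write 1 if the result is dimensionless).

kat = s⁻¹·mol.
So kat⁻¹ = s·mol⁻¹.
Combining: A·cd²·kat⁻¹ = A · cd² · (s·mol⁻¹) = s·A·mol⁻¹·cd².

s·A·mol⁻¹·cd²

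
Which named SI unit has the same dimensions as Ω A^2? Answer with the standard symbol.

Ω = kg·m²·s⁻³·A⁻².
Combining: Ω·A² = (kg·m²·s⁻³·A⁻²) · A² = kg·m²·s⁻³.
kg·m²·s⁻³ is the base-SI form of the watt.

W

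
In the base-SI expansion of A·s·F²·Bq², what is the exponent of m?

F = C/V (capacitance = charge per voltage),
    = A·s/(kg·m²·s⁻³·A⁻¹) (substituting C and V),
    = kg⁻¹·m⁻²·s⁴·A².
So F² = kg⁻²·m⁻⁴·s⁸·A⁴.
Bq = 1/s = s⁻¹ (activity is decays per second).
So Bq² = s⁻².
Combining: A·s·F²·Bq² = A · s · (kg⁻²·m⁻⁴·s⁸·A⁴) · s⁻² = kg⁻²·m⁻⁴·s⁷·A⁵.
The exponent of m is -4.

-4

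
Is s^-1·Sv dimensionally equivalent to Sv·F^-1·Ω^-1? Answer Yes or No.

Yes

Left side:
  Sv = J/kg (equivalent dose = energy per mass),
      = m²·s⁻².
  Combining: s⁻¹·Sv = s⁻¹ · (m²·s⁻²) = m²·s⁻³.
Right side:
  Sv = m²·s⁻².
  F = kg⁻¹·m⁻²·s⁴·A².
  So F⁻¹ = kg·m²·s⁻⁴·A⁻².
  Ω = kg·m²·s⁻³·A⁻².
  So Ω⁻¹ = kg⁻¹·m⁻²·s³·A².
  Combining: Sv·F⁻¹·Ω⁻¹ = (m²·s⁻²) · (kg·m²·s⁻⁴·A⁻²) · (kg⁻¹·m⁻²·s³·A²) = m²·s⁻³.
Both reduce to m²·s⁻³.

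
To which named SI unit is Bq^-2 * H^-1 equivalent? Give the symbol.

F

Bq = s⁻¹.
So Bq⁻² = s².
H = kg·m²·s⁻²·A⁻².
So H⁻¹ = kg⁻¹·m⁻²·s²·A².
Combining: Bq⁻²·H⁻¹ = s² · (kg⁻¹·m⁻²·s²·A²) = kg⁻¹·m⁻²·s⁴·A².
kg⁻¹·m⁻²·s⁴·A² is the base-SI form of the farad.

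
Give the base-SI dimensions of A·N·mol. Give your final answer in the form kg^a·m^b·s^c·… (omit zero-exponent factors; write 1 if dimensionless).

N = kg·m/s² = kg·m·s⁻² (force = mass × acceleration).
Combining: A·N·mol = A · (kg·m·s⁻²) · mol = kg·m·s⁻²·A·mol.

kg·m·s⁻²·A·mol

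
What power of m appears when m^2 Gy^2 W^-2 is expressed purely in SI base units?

Gy = J/kg (absorbed dose = energy per mass),
    = m²·s⁻².
So Gy² = m⁴·s⁻⁴.
W = J/s (power = energy per time),
    = kg·m²·s⁻³.
So W⁻² = kg⁻²·m⁻⁴·s⁶.
Combining: m²·Gy²·W⁻² = m² · (m⁴·s⁻⁴) · (kg⁻²·m⁻⁴·s⁶) = kg⁻²·m²·s².
The exponent of m is 2.

2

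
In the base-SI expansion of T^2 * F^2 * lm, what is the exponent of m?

-4

T = kg·s⁻²·A⁻¹.
So T² = kg²·s⁻⁴·A⁻².
F = kg⁻¹·m⁻²·s⁴·A².
So F² = kg⁻²·m⁻⁴·s⁸·A⁴.
lm = cd.
Combining: T²·F²·lm = (kg²·s⁻⁴·A⁻²) · (kg⁻²·m⁻⁴·s⁸·A⁴) · cd = m⁻⁴·s⁴·A²·cd.
The exponent of m is -4.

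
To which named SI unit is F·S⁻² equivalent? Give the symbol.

H

F = C/V (capacitance = charge per voltage),
    = A·s/(kg·m²·s⁻³·A⁻¹) (substituting C and V),
    = kg⁻¹·m⁻²·s⁴·A².
S = 1/Ω (conductance is reciprocal resistance),
    = kg⁻¹·m⁻²·s³·A².
So S⁻² = kg²·m⁴·s⁻⁶·A⁻⁴.
Combining: F·S⁻² = (kg⁻¹·m⁻²·s⁴·A²) · (kg²·m⁴·s⁻⁶·A⁻⁴) = kg·m²·s⁻²·A⁻².
kg·m²·s⁻²·A⁻² is the base-SI form of the henry.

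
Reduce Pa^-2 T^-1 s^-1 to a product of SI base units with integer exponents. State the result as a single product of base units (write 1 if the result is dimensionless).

Pa = N/m² (pressure = force per area),
    = kg·m⁻¹·s⁻².
So Pa⁻² = kg⁻²·m²·s⁴.
T = Wb/m² (flux density = flux per area),
    = kg·s⁻²·A⁻¹.
So T⁻¹ = kg⁻¹·s²·A.
Combining: Pa⁻²·T⁻¹·s⁻¹ = (kg⁻²·m²·s⁴) · (kg⁻¹·s²·A) · s⁻¹ = kg⁻³·m²·s⁵·A.

kg⁻³·m²·s⁵·A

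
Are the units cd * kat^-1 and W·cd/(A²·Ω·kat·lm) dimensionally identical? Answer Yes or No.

No

Left side:
  kat = mol/s = s⁻¹·mol (catalytic activity).
  So kat⁻¹ = s·mol⁻¹.
  Combining: cd·kat⁻¹ = cd · (s·mol⁻¹) = s·mol⁻¹·cd.
Right side:
  W = J/s (power = energy per time),
      = kg·m²·s⁻³.
  Ω = V/A (resistance = voltage per current),
      = kg·m²·s⁻³·A⁻².
  So Ω⁻¹ = kg⁻¹·m⁻²·s³·A².
  kat = mol/s = s⁻¹·mol (catalytic activity).
  So kat⁻¹ = s·mol⁻¹.
  lm = cd·sr = cd (luminous flux; sr is dimensionless).
  So lm⁻¹ = cd⁻¹.
  Combining: W·A⁻²·Ω⁻¹·cd·kat⁻¹·lm⁻¹ = (kg·m²·s⁻³) · A⁻² · (kg⁻¹·m⁻²·s³·A²) · cd · (s·mol⁻¹) · cd⁻¹ = s·mol⁻¹.
Left is s·mol⁻¹·cd; right is s·mol⁻¹ — different.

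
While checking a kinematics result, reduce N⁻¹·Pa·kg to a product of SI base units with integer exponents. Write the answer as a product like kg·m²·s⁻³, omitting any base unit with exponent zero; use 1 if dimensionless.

kg·m⁻²

N = kg·m/s² = kg·m·s⁻² (force = mass × acceleration).
So N⁻¹ = kg⁻¹·m⁻¹·s².
Pa = N/m² (pressure = force per area),
    = kg·m⁻¹·s⁻².
Combining: N⁻¹·Pa·kg = (kg⁻¹·m⁻¹·s²) · (kg·m⁻¹·s⁻²) · kg = kg·m⁻².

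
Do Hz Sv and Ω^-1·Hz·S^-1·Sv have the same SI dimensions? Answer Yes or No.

Left side:
  Hz = 1/s = s⁻¹ (frequency is cycles per second).
  Sv = J/kg (equivalent dose = energy per mass),
      = m²·s⁻².
  Combining: Hz·Sv = s⁻¹ · (m²·s⁻²) = m²·s⁻³.
Right side:
  Ω = V/A (resistance = voltage per current),
      = kg·m²·s⁻³·A⁻².
  So Ω⁻¹ = kg⁻¹·m⁻²·s³·A².
  Hz = 1/s = s⁻¹ (frequency is cycles per second).
  S = 1/Ω (conductance is reciprocal resistance),
      = kg⁻¹·m⁻²·s³·A².
  So S⁻¹ = kg·m²·s⁻³·A⁻².
  Sv = J/kg (equivalent dose = energy per mass),
      = m²·s⁻².
  Combining: Ω⁻¹·Hz·S⁻¹·Sv = (kg⁻¹·m⁻²·s³·A²) · s⁻¹ · (kg·m²·s⁻³·A⁻²) · (m²·s⁻²) = m²·s⁻³.
Both reduce to m²·s⁻³.

Yes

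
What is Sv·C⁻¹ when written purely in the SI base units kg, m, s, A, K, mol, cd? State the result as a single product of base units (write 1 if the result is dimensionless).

Sv = J/kg (equivalent dose = energy per mass),
    = m²·s⁻².
C = A·s = s·A (charge = current × time).
So C⁻¹ = s⁻¹·A⁻¹.
Combining: Sv·C⁻¹ = (m²·s⁻²) · (s⁻¹·A⁻¹) = m²·s⁻³·A⁻¹.

m²·s⁻³·A⁻¹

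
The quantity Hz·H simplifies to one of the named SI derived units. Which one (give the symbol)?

Hz = 1/s = s⁻¹ (frequency is cycles per second).
H = Wb/A (inductance = flux per current),
    = kg·m²·s⁻²·A⁻².
Combining: Hz·H = s⁻¹ · (kg·m²·s⁻²·A⁻²) = kg·m²·s⁻³·A⁻².
kg·m²·s⁻³·A⁻² is the base-SI form of the ohm.

Ω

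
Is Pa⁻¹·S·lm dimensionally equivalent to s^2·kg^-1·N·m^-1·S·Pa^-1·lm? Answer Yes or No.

Yes

Left side:
  Pa = N/m² (pressure = force per area),
      = kg·m⁻¹·s⁻².
  So Pa⁻¹ = kg⁻¹·m·s².
  S = 1/Ω (conductance is reciprocal resistance),
      = kg⁻¹·m⁻²·s³·A².
  lm = cd·sr = cd (luminous flux; sr is dimensionless).
  Combining: Pa⁻¹·S·lm = (kg⁻¹·m·s²) · (kg⁻¹·m⁻²·s³·A²) · cd = kg⁻²·m⁻¹·s⁵·A²·cd.
Right side:
  N = kg·m·s⁻².
  S = kg⁻¹·m⁻²·s³·A².
  Pa = kg·m⁻¹·s⁻².
  So Pa⁻¹ = kg⁻¹·m·s².
  lm = cd.
  Combining: s²·kg⁻¹·N·m⁻¹·S·Pa⁻¹·lm = s² · kg⁻¹ · (kg·m·s⁻²) · m⁻¹ · (kg⁻¹·m⁻²·s³·A²) · (kg⁻¹·m·s²) · cd = kg⁻²·m⁻¹·s⁵·A²·cd.
Both reduce to kg⁻²·m⁻¹·s⁵·A²·cd.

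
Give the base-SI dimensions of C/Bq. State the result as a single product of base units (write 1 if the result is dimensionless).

C = s·A.
Bq = s⁻¹.
So Bq⁻¹ = s.
Combining: C·Bq⁻¹ = (s·A) · s = s²·A.

s²·A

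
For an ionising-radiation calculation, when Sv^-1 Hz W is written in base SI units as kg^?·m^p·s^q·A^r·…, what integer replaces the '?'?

Sv = m²·s⁻².
So Sv⁻¹ = m⁻²·s².
Hz = s⁻¹.
W = kg·m²·s⁻³.
Combining: Sv⁻¹·Hz·W = (m⁻²·s²) · s⁻¹ · (kg·m²·s⁻³) = kg·s⁻².
The exponent of kg is 1.

1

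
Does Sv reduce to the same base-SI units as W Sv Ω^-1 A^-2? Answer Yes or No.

Yes

Left side:
  Sv = J/kg (equivalent dose = energy per mass),
      = m²·s⁻².
Right side:
  W = kg·m²·s⁻³.
  Sv = m²·s⁻².
  Ω = kg·m²·s⁻³·A⁻².
  So Ω⁻¹ = kg⁻¹·m⁻²·s³·A².
  Combining: W·Sv·Ω⁻¹·A⁻² = (kg·m²·s⁻³) · (m²·s⁻²) · (kg⁻¹·m⁻²·s³·A²) · A⁻² = m²·s⁻².
Both reduce to m²·s⁻².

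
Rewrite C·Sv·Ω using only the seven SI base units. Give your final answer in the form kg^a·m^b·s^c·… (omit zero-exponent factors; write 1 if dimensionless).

kg·m⁴·s⁻⁴·A⁻¹

C = s·A.
Sv = m²·s⁻².
Ω = kg·m²·s⁻³·A⁻².
Combining: C·Sv·Ω = (s·A) · (m²·s⁻²) · (kg·m²·s⁻³·A⁻²) = kg·m⁴·s⁻⁴·A⁻¹.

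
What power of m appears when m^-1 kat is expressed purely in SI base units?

-1

kat = s⁻¹·mol.
Combining: m⁻¹·kat = m⁻¹ · (s⁻¹·mol) = m⁻¹·s⁻¹·mol.
The exponent of m is -1.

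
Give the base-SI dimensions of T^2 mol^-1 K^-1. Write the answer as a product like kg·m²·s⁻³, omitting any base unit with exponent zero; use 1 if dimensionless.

T = kg·s⁻²·A⁻¹.
So T² = kg²·s⁻⁴·A⁻².
Combining: T²·mol⁻¹·K⁻¹ = (kg²·s⁻⁴·A⁻²) · mol⁻¹ · K⁻¹ = kg²·s⁻⁴·A⁻²·K⁻¹·mol⁻¹.

kg²·s⁻⁴·A⁻²·K⁻¹·mol⁻¹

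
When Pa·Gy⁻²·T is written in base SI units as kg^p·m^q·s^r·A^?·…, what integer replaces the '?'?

Pa = N/m² (pressure = force per area),
    = kg·m⁻¹·s⁻².
Gy = J/kg (absorbed dose = energy per mass),
    = m²·s⁻².
So Gy⁻² = m⁻⁴·s⁴.
T = Wb/m² (flux density = flux per area),
    = kg·s⁻²·A⁻¹.
Combining: Pa·Gy⁻²·T = (kg·m⁻¹·s⁻²) · (m⁻⁴·s⁴) · (kg·s⁻²·A⁻¹) = kg²·m⁻⁵·A⁻¹.
The exponent of A is -1.

-1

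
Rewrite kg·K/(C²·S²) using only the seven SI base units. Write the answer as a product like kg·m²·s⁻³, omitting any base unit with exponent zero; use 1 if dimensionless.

kg³·m⁴·s⁻⁸·A⁻⁶·K

C = A·s = s·A (charge = current × time).
So C⁻² = s⁻²·A⁻².
S = 1/Ω (conductance is reciprocal resistance),
    = kg⁻¹·m⁻²·s³·A².
So S⁻² = kg²·m⁴·s⁻⁶·A⁻⁴.
Combining: kg·C⁻²·S⁻²·K = kg · (s⁻²·A⁻²) · (kg²·m⁴·s⁻⁶·A⁻⁴) · K = kg³·m⁴·s⁻⁸·A⁻⁶·K.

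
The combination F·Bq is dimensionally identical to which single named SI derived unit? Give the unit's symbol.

F = C/V (capacitance = charge per voltage),
    = A·s/(kg·m²·s⁻³·A⁻¹) (substituting C and V),
    = kg⁻¹·m⁻²·s⁴·A².
Bq = 1/s = s⁻¹ (activity is decays per second).
Combining: F·Bq = (kg⁻¹·m⁻²·s⁴·A²) · s⁻¹ = kg⁻¹·m⁻²·s³·A².
kg⁻¹·m⁻²·s³·A² is the base-SI form of the siemens.

S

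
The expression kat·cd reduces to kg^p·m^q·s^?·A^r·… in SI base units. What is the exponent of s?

kat = s⁻¹·mol.
Combining: kat·cd = (s⁻¹·mol) · cd = s⁻¹·mol·cd.
The exponent of s is -1.

-1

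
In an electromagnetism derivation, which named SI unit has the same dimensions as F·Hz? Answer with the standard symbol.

S

F = C/V (capacitance = charge per voltage),
    = A·s/(kg·m²·s⁻³·A⁻¹) (substituting C and V),
    = kg⁻¹·m⁻²·s⁴·A².
Hz = 1/s = s⁻¹ (frequency is cycles per second).
Combining: F·Hz = (kg⁻¹·m⁻²·s⁴·A²) · s⁻¹ = kg⁻¹·m⁻²·s³·A².
kg⁻¹·m⁻²·s³·A² is the base-SI form of the siemens.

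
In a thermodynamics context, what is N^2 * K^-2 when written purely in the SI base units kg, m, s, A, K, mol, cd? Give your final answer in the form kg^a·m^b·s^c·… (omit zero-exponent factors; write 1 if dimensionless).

kg²·m²·s⁻⁴·K⁻²

N = kg·m·s⁻².
So N² = kg²·m²·s⁻⁴.
Combining: N²·K⁻² = (kg²·m²·s⁻⁴) · K⁻² = kg²·m²·s⁻⁴·K⁻².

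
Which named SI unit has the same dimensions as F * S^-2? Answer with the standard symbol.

F = kg⁻¹·m⁻²·s⁴·A².
S = kg⁻¹·m⁻²·s³·A².
So S⁻² = kg²·m⁴·s⁻⁶·A⁻⁴.
Combining: F·S⁻² = (kg⁻¹·m⁻²·s⁴·A²) · (kg²·m⁴·s⁻⁶·A⁻⁴) = kg·m²·s⁻²·A⁻².
kg·m²·s⁻²·A⁻² is the base-SI form of the henry.

H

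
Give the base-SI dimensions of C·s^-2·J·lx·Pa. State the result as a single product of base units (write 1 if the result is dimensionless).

C = s·A.
J = kg·m²·s⁻².
lx = m⁻²·cd.
Pa = kg·m⁻¹·s⁻².
Combining: C·s⁻²·J·lx·Pa = (s·A) · s⁻² · (kg·m²·s⁻²) · (m⁻²·cd) · (kg·m⁻¹·s⁻²) = kg²·m⁻¹·s⁻⁵·A·cd.

kg²·m⁻¹·s⁻⁵·A·cd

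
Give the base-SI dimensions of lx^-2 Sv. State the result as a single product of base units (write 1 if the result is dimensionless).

m⁶·s⁻²·cd⁻²

lx = lm/m² (illuminance = luminous flux per area),
    = m⁻²·cd.
So lx⁻² = m⁴·cd⁻².
Sv = J/kg (equivalent dose = energy per mass),
    = m²·s⁻².
Combining: lx⁻²·Sv = (m⁴·cd⁻²) · (m²·s⁻²) = m⁶·s⁻²·cd⁻².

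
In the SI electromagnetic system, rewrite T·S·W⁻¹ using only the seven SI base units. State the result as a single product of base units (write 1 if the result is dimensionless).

T = Wb/m² (flux density = flux per area),
    = kg·s⁻²·A⁻¹.
S = 1/Ω (conductance is reciprocal resistance),
    = kg⁻¹·m⁻²·s³·A².
W = J/s (power = energy per time),
    = kg·m²·s⁻³.
So W⁻¹ = kg⁻¹·m⁻²·s³.
Combining: T·S·W⁻¹ = (kg·s⁻²·A⁻¹) · (kg⁻¹·m⁻²·s³·A²) · (kg⁻¹·m⁻²·s³) = kg⁻¹·m⁻⁴·s⁴·A.

kg⁻¹·m⁻⁴·s⁴·A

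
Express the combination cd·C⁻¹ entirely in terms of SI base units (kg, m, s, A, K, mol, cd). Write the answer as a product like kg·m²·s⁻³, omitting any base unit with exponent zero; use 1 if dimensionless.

C = A·s = s·A (charge = current × time).
So C⁻¹ = s⁻¹·A⁻¹.
Combining: cd·C⁻¹ = cd · (s⁻¹·A⁻¹) = s⁻¹·A⁻¹·cd.

s⁻¹·A⁻¹·cd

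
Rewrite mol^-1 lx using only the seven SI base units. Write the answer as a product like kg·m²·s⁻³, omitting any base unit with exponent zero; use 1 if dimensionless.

m⁻²·mol⁻¹·cd

lx = m⁻²·cd.
Combining: mol⁻¹·lx = mol⁻¹ · (m⁻²·cd) = m⁻²·mol⁻¹·cd.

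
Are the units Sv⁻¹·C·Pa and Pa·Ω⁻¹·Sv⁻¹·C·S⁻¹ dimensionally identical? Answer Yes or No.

Left side:
  Sv = m²·s⁻².
  So Sv⁻¹ = m⁻²·s².
  C = s·A.
  Pa = kg·m⁻¹·s⁻².
  Combining: Sv⁻¹·C·Pa = (m⁻²·s²) · (s·A) · (kg·m⁻¹·s⁻²) = kg·m⁻³·s·A.
Right side:
  Pa = N/m² (pressure = force per area),
      = kg·m⁻¹·s⁻².
  Ω = V/A (resistance = voltage per current),
      = kg·m²·s⁻³·A⁻².
  So Ω⁻¹ = kg⁻¹·m⁻²·s³·A².
  Sv = J/kg (equivalent dose = energy per mass),
      = m²·s⁻².
  So Sv⁻¹ = m⁻²·s².
  C = A·s = s·A (charge = current × time).
  S = 1/Ω (conductance is reciprocal resistance),
      = kg⁻¹·m⁻²·s³·A².
  So S⁻¹ = kg·m²·s⁻³·A⁻².
  Combining: Pa·Ω⁻¹·Sv⁻¹·C·S⁻¹ = (kg·m⁻¹·s⁻²) · (kg⁻¹·m⁻²·s³·A²) · (m⁻²·s²) · (s·A) · (kg·m²·s⁻³·A⁻²) = kg·m⁻³·s·A.
Both reduce to kg·m⁻³·s·A.

Yes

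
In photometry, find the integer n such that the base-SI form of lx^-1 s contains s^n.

lx = lm/m² (illuminance = luminous flux per area),
    = m⁻²·cd.
So lx⁻¹ = m²·cd⁻¹.
Combining: lx⁻¹·s = (m²·cd⁻¹) · s = m²·s·cd⁻¹.
The exponent of s is 1.

1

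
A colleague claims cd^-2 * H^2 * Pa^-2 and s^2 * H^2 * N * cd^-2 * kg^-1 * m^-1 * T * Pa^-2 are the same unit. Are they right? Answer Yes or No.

Left side:
  H = Wb/A (inductance = flux per current),
      = kg·m²·s⁻²·A⁻².
  So H² = kg²·m⁴·s⁻⁴·A⁻⁴.
  Pa = N/m² (pressure = force per area),
      = kg·m⁻¹·s⁻².
  So Pa⁻² = kg⁻²·m²·s⁴.
  Combining: cd⁻²·H²·Pa⁻² = cd⁻² · (kg²·m⁴·s⁻⁴·A⁻⁴) · (kg⁻²·m²·s⁴) = m⁶·A⁻⁴·cd⁻².
Right side:
  H = Wb/A (inductance = flux per current),
      = kg·m²·s⁻²·A⁻².
  So H² = kg²·m⁴·s⁻⁴·A⁻⁴.
  N = kg·m/s² = kg·m·s⁻² (force = mass × acceleration).
  T = Wb/m² (flux density = flux per area),
      = kg·s⁻²·A⁻¹.
  Pa = N/m² (pressure = force per area),
      = kg·m⁻¹·s⁻².
  So Pa⁻² = kg⁻²·m²·s⁴.
  Combining: s²·H²·N·cd⁻²·kg⁻¹·m⁻¹·T·Pa⁻² = s² · (kg²·m⁴·s⁻⁴·A⁻⁴) · (kg·m·s⁻²) · cd⁻² · kg⁻¹ · m⁻¹ · (kg·s⁻²·A⁻¹) · (kg⁻²·m²·s⁴) = kg·m⁶·s⁻²·A⁻⁵·cd⁻².
Left is m⁶·A⁻⁴·cd⁻²; right is kg·m⁶·s⁻²·A⁻⁵·cd⁻² — different.

No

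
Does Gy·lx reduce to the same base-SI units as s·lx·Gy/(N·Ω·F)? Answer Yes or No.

Left side:
  Gy = m²·s⁻².
  lx = m⁻²·cd.
  Combining: Gy·lx = (m²·s⁻²) · (m⁻²·cd) = s⁻²·cd.
Right side:
  N = kg·m·s⁻².
  So N⁻¹ = kg⁻¹·m⁻¹·s².
  Ω = kg·m²·s⁻³·A⁻².
  So Ω⁻¹ = kg⁻¹·m⁻²·s³·A².
  lx = m⁻²·cd.
  F = kg⁻¹·m⁻²·s⁴·A².
  So F⁻¹ = kg·m²·s⁻⁴·A⁻².
  Gy = m²·s⁻².
  Combining: N⁻¹·s·Ω⁻¹·lx·F⁻¹·Gy = (kg⁻¹·m⁻¹·s²) · s · (kg⁻¹·m⁻²·s³·A²) · (m⁻²·cd) · (kg·m²·s⁻⁴·A⁻²) · (m²·s⁻²) = kg⁻¹·m⁻¹·cd.
Left is s⁻²·cd; right is kg⁻¹·m⁻¹·cd — different.

No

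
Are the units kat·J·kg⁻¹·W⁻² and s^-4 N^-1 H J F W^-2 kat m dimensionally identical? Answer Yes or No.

Yes

Left side:
  kat = s⁻¹·mol.
  J = kg·m²·s⁻².
  W = kg·m²·s⁻³.
  So W⁻² = kg⁻²·m⁻⁴·s⁶.
  Combining: kat·J·kg⁻¹·W⁻² = (s⁻¹·mol) · (kg·m²·s⁻²) · kg⁻¹ · (kg⁻²·m⁻⁴·s⁶) = kg⁻²·m⁻²·s³·mol.
Right side:
  N = kg·m/s² = kg·m·s⁻² (force = mass × acceleration).
  So N⁻¹ = kg⁻¹·m⁻¹·s².
  H = Wb/A (inductance = flux per current),
      = kg·m²·s⁻²·A⁻².
  J = N·m (work = force × distance),
      = kg·m²·s⁻².
  F = C/V (capacitance = charge per voltage),
      = A·s/(kg·m²·s⁻³·A⁻¹) (substituting C and V),
      = kg⁻¹·m⁻²·s⁴·A².
  W = J/s (power = energy per time),
      = kg·m²·s⁻³.
  So W⁻² = kg⁻²·m⁻⁴·s⁶.
  kat = mol/s = s⁻¹·mol (catalytic activity).
  Combining: s⁻⁴·N⁻¹·H·J·F·W⁻²·kat·m = s⁻⁴ · (kg⁻¹·m⁻¹·s²) · (kg·m²·s⁻²·A⁻²) · (kg·m²·s⁻²) · (kg⁻¹·m⁻²·s⁴·A²) · (kg⁻²·m⁻⁴·s⁶) · (s⁻¹·mol) · m = kg⁻²·m⁻²·s³·mol.
Both reduce to kg⁻²·m⁻²·s³·mol.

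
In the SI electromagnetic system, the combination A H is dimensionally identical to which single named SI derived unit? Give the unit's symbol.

Wb

H = Wb/A (inductance = flux per current),
    = kg·m²·s⁻²·A⁻².
Combining: A·H = A · (kg·m²·s⁻²·A⁻²) = kg·m²·s⁻²·A⁻¹.
kg·m²·s⁻²·A⁻¹ is the base-SI form of the weber.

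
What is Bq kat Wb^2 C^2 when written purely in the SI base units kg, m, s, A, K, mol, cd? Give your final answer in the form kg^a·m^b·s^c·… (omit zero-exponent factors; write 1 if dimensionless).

Bq = 1/s = s⁻¹ (activity is decays per second).
kat = mol/s = s⁻¹·mol (catalytic activity).
Wb = V·s (flux: a volt is a weber per second),
    = kg·m²·s⁻²·A⁻¹.
So Wb² = kg²·m⁴·s⁻⁴·A⁻².
C = A·s = s·A (charge = current × time).
So C² = s²·A².
Combining: Bq·kat·Wb²·C² = s⁻¹ · (s⁻¹·mol) · (kg²·m⁴·s⁻⁴·A⁻²) · (s²·A²) = kg²·m⁴·s⁻⁴·mol.

kg²·m⁴·s⁻⁴·mol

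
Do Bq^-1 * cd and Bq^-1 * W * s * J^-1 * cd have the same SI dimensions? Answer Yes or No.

Left side:
  Bq = 1/s = s⁻¹ (activity is decays per second).
  So Bq⁻¹ = s.
  Combining: Bq⁻¹·cd = s · cd = s·cd.
Right side:
  Bq = 1/s = s⁻¹ (activity is decays per second).
  So Bq⁻¹ = s.
  W = J/s (power = energy per time),
      = kg·m²·s⁻³.
  J = N·m (work = force × distance),
      = kg·m²·s⁻².
  So J⁻¹ = kg⁻¹·m⁻²·s².
  Combining: Bq⁻¹·W·s·J⁻¹·cd = s · (kg·m²·s⁻³) · s · (kg⁻¹·m⁻²·s²) · cd = s·cd.
Both reduce to s·cd.

Yes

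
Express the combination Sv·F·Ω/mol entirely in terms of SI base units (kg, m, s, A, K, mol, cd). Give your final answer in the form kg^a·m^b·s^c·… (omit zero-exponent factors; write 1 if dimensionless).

Sv = m²·s⁻².
F = kg⁻¹·m⁻²·s⁴·A².
Ω = kg·m²·s⁻³·A⁻².
Combining: Sv·mol⁻¹·F·Ω = (m²·s⁻²) · mol⁻¹ · (kg⁻¹·m⁻²·s⁴·A²) · (kg·m²·s⁻³·A⁻²) = m²·s⁻¹·mol⁻¹.

m²·s⁻¹·mol⁻¹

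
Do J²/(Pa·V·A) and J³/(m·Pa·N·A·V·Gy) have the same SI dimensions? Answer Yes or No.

No

Left side:
  J = kg·m²·s⁻².
  So J² = kg²·m⁴·s⁻⁴.
  Pa = kg·m⁻¹·s⁻².
  So Pa⁻¹ = kg⁻¹·m·s².
  V = kg·m²·s⁻³·A⁻¹.
  So V⁻¹ = kg⁻¹·m⁻²·s³·A.
  Combining: J²·Pa⁻¹·V⁻¹·A⁻¹ = (kg²·m⁴·s⁻⁴) · (kg⁻¹·m·s²) · (kg⁻¹·m⁻²·s³·A) · A⁻¹ = m³·s.
Right side:
  Pa = N/m² (pressure = force per area),
      = kg·m⁻¹·s⁻².
  So Pa⁻¹ = kg⁻¹·m·s².
  N = kg·m/s² = kg·m·s⁻² (force = mass × acceleration).
  So N⁻¹ = kg⁻¹·m⁻¹·s².
  J = N·m (work = force × distance),
      = kg·m²·s⁻².
  So J³ = kg³·m⁶·s⁻⁶.
  V = W/A (potential = power per current),
      = kg·m²·s⁻³·A⁻¹.
  So V⁻¹ = kg⁻¹·m⁻²·s³·A.
  Gy = J/kg (absorbed dose = energy per mass),
      = m²·s⁻².
  So Gy⁻¹ = m⁻²·s².
  Combining: m⁻¹·Pa⁻¹·N⁻¹·J³·A⁻¹·V⁻¹·Gy⁻¹ = m⁻¹ · (kg⁻¹·m·s²) · (kg⁻¹·m⁻¹·s²) · (kg³·m⁶·s⁻⁶) · A⁻¹ · (kg⁻¹·m⁻²·s³·A) · (m⁻²·s²) = m·s³.
Left is m³·s; right is m·s³ — different.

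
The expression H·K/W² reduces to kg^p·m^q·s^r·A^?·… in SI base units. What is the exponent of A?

-2

W = J/s (power = energy per time),
    = kg·m²·s⁻³.
So W⁻² = kg⁻²·m⁻⁴·s⁶.
H = Wb/A (inductance = flux per current),
    = kg·m²·s⁻²·A⁻².
Combining: W⁻²·H·K = (kg⁻²·m⁻⁴·s⁶) · (kg·m²·s⁻²·A⁻²) · K = kg⁻¹·m⁻²·s⁴·A⁻²·K.
The exponent of A is -2.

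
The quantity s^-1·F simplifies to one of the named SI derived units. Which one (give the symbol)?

F = C/V (capacitance = charge per voltage),
    = A·s/(kg·m²·s⁻³·A⁻¹) (substituting C and V),
    = kg⁻¹·m⁻²·s⁴·A².
Combining: s⁻¹·F = s⁻¹ · (kg⁻¹·m⁻²·s⁴·A²) = kg⁻¹·m⁻²·s³·A².
kg⁻¹·m⁻²·s³·A² is the base-SI form of the siemens.

S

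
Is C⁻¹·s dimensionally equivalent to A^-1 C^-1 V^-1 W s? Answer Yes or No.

Yes

Left side:
  C = A·s = s·A (charge = current × time).
  So C⁻¹ = s⁻¹·A⁻¹.
  Combining: C⁻¹·s = (s⁻¹·A⁻¹) · s = A⁻¹.
Right side:
  C = A·s = s·A (charge = current × time).
  So C⁻¹ = s⁻¹·A⁻¹.
  V = W/A (potential = power per current),
      = kg·m²·s⁻³·A⁻¹.
  So V⁻¹ = kg⁻¹·m⁻²·s³·A.
  W = J/s (power = energy per time),
      = kg·m²·s⁻³.
  Combining: A⁻¹·C⁻¹·V⁻¹·W·s = A⁻¹ · (s⁻¹·A⁻¹) · (kg⁻¹·m⁻²·s³·A) · (kg·m²·s⁻³) · s = A⁻¹.
Both reduce to A⁻¹.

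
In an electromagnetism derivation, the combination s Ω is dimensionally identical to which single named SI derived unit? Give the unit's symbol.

H

Ω = V/A (resistance = voltage per current),
    = kg·m²·s⁻³·A⁻².
Combining: s·Ω = s · (kg·m²·s⁻³·A⁻²) = kg·m²·s⁻²·A⁻².
kg·m²·s⁻²·A⁻² is the base-SI form of the henry.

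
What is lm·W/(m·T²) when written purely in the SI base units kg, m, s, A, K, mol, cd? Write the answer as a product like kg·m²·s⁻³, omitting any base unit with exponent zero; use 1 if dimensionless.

kg⁻¹·m·s·A²·cd

T = Wb/m² (flux density = flux per area),
    = kg·s⁻²·A⁻¹.
So T⁻² = kg⁻²·s⁴·A².
lm = cd·sr = cd (luminous flux; sr is dimensionless).
W = J/s (power = energy per time),
    = kg·m²·s⁻³.
Combining: m⁻¹·T⁻²·lm·W = m⁻¹ · (kg⁻²·s⁴·A²) · cd · (kg·m²·s⁻³) = kg⁻¹·m·s·A²·cd.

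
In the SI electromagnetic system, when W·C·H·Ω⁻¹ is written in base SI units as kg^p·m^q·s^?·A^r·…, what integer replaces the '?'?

W = kg·m²·s⁻³.
C = s·A.
H = kg·m²·s⁻²·A⁻².
Ω = kg·m²·s⁻³·A⁻².
So Ω⁻¹ = kg⁻¹·m⁻²·s³·A².
Combining: W·C·H·Ω⁻¹ = (kg·m²·s⁻³) · (s·A) · (kg·m²·s⁻²·A⁻²) · (kg⁻¹·m⁻²·s³·A²) = kg·m²·s⁻¹·A.
The exponent of s is -1.

-1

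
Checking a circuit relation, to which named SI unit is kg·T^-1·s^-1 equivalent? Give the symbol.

T = kg·s⁻²·A⁻¹.
So T⁻¹ = kg⁻¹·s²·A.
Combining: kg·T⁻¹·s⁻¹ = kg · (kg⁻¹·s²·A) · s⁻¹ = s·A.
s·A is the base-SI form of the coulomb.

C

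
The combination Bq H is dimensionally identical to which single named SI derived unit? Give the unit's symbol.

Bq = s⁻¹.
H = kg·m²·s⁻²·A⁻².
Combining: Bq·H = s⁻¹ · (kg·m²·s⁻²·A⁻²) = kg·m²·s⁻³·A⁻².
kg·m²·s⁻³·A⁻² is the base-SI form of the ohm.

Ω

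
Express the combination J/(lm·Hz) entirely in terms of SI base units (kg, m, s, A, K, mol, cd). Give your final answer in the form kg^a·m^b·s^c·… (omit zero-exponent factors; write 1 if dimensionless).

lm = cd·sr = cd (luminous flux; sr is dimensionless).
So lm⁻¹ = cd⁻¹.
J = N·m (work = force × distance),
    = kg·m²·s⁻².
Hz = 1/s = s⁻¹ (frequency is cycles per second).
So Hz⁻¹ = s.
Combining: lm⁻¹·J·Hz⁻¹ = cd⁻¹ · (kg·m²·s⁻²) · s = kg·m²·s⁻¹·cd⁻¹.

kg·m²·s⁻¹·cd⁻¹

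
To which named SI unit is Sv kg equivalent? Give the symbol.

J

Sv = J/kg (equivalent dose = energy per mass),
    = m²·s⁻².
Combining: Sv·kg = (m²·s⁻²) · kg = kg·m²·s⁻².
kg·m²·s⁻² is the base-SI form of the joule.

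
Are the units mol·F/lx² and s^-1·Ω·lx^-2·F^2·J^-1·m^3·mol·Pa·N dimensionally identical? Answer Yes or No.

Left side:
  lx = lm/m² (illuminance = luminous flux per area),
      = m⁻²·cd.
  So lx⁻² = m⁴·cd⁻².
  F = C/V (capacitance = charge per voltage),
      = A·s/(kg·m²·s⁻³·A⁻¹) (substituting C and V),
      = kg⁻¹·m⁻²·s⁴·A².
  Combining: lx⁻²·mol·F = (m⁴·cd⁻²) · mol · (kg⁻¹·m⁻²·s⁴·A²) = kg⁻¹·m²·s⁴·A²·mol·cd⁻².
Right side:
  Ω = kg·m²·s⁻³·A⁻².
  lx = m⁻²·cd.
  So lx⁻² = m⁴·cd⁻².
  F = kg⁻¹·m⁻²·s⁴·A².
  So F² = kg⁻²·m⁻⁴·s⁸·A⁴.
  J = kg·m²·s⁻².
  So J⁻¹ = kg⁻¹·m⁻²·s².
  Pa = kg·m⁻¹·s⁻².
  N = kg·m·s⁻².
  Combining: s⁻¹·Ω·lx⁻²·F²·J⁻¹·m³·mol·Pa·N = s⁻¹ · (kg·m²·s⁻³·A⁻²) · (m⁴·cd⁻²) · (kg⁻²·m⁻⁴·s⁸·A⁴) · (kg⁻¹·m⁻²·s²) · m³ · mol · (kg·m⁻¹·s⁻²) · (kg·m·s⁻²) = m³·s²·A²·mol·cd⁻².
Left is kg⁻¹·m²·s⁴·A²·mol·cd⁻²; right is m³·s²·A²·mol·cd⁻² — different.

No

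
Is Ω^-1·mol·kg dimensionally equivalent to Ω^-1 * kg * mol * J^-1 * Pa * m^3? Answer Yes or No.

Yes

Left side:
  Ω = V/A (resistance = voltage per current),
      = kg·m²·s⁻³·A⁻².
  So Ω⁻¹ = kg⁻¹·m⁻²·s³·A².
  Combining: Ω⁻¹·mol·kg = (kg⁻¹·m⁻²·s³·A²) · mol · kg = m⁻²·s³·A²·mol.
Right side:
  Ω = kg·m²·s⁻³·A⁻².
  So Ω⁻¹ = kg⁻¹·m⁻²·s³·A².
  J = kg·m²·s⁻².
  So J⁻¹ = kg⁻¹·m⁻²·s².
  Pa = kg·m⁻¹·s⁻².
  Combining: Ω⁻¹·kg·mol·J⁻¹·Pa·m³ = (kg⁻¹·m⁻²·s³·A²) · kg · mol · (kg⁻¹·m⁻²·s²) · (kg·m⁻¹·s⁻²) · m³ = m⁻²·s³·A²·mol.
Both reduce to m⁻²·s³·A²·mol.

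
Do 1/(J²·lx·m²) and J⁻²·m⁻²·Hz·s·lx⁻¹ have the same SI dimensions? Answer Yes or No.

Left side:
  J = N·m (work = force × distance),
      = kg·m²·s⁻².
  So J⁻² = kg⁻²·m⁻⁴·s⁴.
  lx = lm/m² (illuminance = luminous flux per area),
      = m⁻²·cd.
  So lx⁻¹ = m²·cd⁻¹.
  Combining: J⁻²·lx⁻¹·m⁻² = (kg⁻²·m⁻⁴·s⁴) · (m²·cd⁻¹) · m⁻² = kg⁻²·m⁻⁴·s⁴·cd⁻¹.
Right side:
  J = N·m (work = force × distance),
      = kg·m²·s⁻².
  So J⁻² = kg⁻²·m⁻⁴·s⁴.
  Hz = 1/s = s⁻¹ (frequency is cycles per second).
  lx = lm/m² (illuminance = luminous flux per area),
      = m⁻²·cd.
  So lx⁻¹ = m²·cd⁻¹.
  Combining: J⁻²·m⁻²·Hz·s·lx⁻¹ = (kg⁻²·m⁻⁴·s⁴) · m⁻² · s⁻¹ · s · (m²·cd⁻¹) = kg⁻²·m⁻⁴·s⁴·cd⁻¹.
Both reduce to kg⁻²·m⁻⁴·s⁴·cd⁻¹.

Yes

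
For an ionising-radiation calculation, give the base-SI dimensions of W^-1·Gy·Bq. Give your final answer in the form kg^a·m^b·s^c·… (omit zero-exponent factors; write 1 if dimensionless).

W = J/s (power = energy per time),
    = kg·m²·s⁻³.
So W⁻¹ = kg⁻¹·m⁻²·s³.
Gy = J/kg (absorbed dose = energy per mass),
    = m²·s⁻².
Bq = 1/s = s⁻¹ (activity is decays per second).
Combining: W⁻¹·Gy·Bq = (kg⁻¹·m⁻²·s³) · (m²·s⁻²) · s⁻¹ = kg⁻¹.

kg⁻¹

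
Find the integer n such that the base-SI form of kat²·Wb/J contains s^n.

kat = s⁻¹·mol.
So kat² = s⁻²·mol².
J = kg·m²·s⁻².
So J⁻¹ = kg⁻¹·m⁻²·s².
Wb = kg·m²·s⁻²·A⁻¹.
Combining: kat²·J⁻¹·Wb = (s⁻²·mol²) · (kg⁻¹·m⁻²·s²) · (kg·m²·s⁻²·A⁻¹) = s⁻²·A⁻¹·mol².
The exponent of s is -2.

-2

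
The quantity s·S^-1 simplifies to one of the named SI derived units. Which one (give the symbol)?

H

S = 1/Ω (conductance is reciprocal resistance),
    = kg⁻¹·m⁻²·s³·A².
So S⁻¹ = kg·m²·s⁻³·A⁻².
Combining: s·S⁻¹ = s · (kg·m²·s⁻³·A⁻²) = kg·m²·s⁻²·A⁻².
kg·m²·s⁻²·A⁻² is the base-SI form of the henry.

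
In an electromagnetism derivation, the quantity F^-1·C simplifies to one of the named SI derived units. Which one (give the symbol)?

F = kg⁻¹·m⁻²·s⁴·A².
So F⁻¹ = kg·m²·s⁻⁴·A⁻².
C = s·A.
Combining: F⁻¹·C = (kg·m²·s⁻⁴·A⁻²) · (s·A) = kg·m²·s⁻³·A⁻¹.
kg·m²·s⁻³·A⁻¹ is the base-SI form of the volt.

V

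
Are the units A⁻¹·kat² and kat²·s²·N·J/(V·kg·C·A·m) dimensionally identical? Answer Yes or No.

Left side:
  kat = mol/s = s⁻¹·mol (catalytic activity).
  So kat² = s⁻²·mol².
  Combining: A⁻¹·kat² = A⁻¹ · (s⁻²·mol²) = s⁻²·A⁻¹·mol².
Right side:
  V = kg·m²·s⁻³·A⁻¹.
  So V⁻¹ = kg⁻¹·m⁻²·s³·A.
  kat = s⁻¹·mol.
  So kat² = s⁻²·mol².
  N = kg·m·s⁻².
  J = kg·m²·s⁻².
  C = s·A.
  So C⁻¹ = s⁻¹·A⁻¹.
  Combining: V⁻¹·kat²·kg⁻¹·s²·N·J·C⁻¹·A⁻¹·m⁻¹ = (kg⁻¹·m⁻²·s³·A) · (s⁻²·mol²) · kg⁻¹ · s² · (kg·m·s⁻²) · (kg·m²·s⁻²) · (s⁻¹·A⁻¹) · A⁻¹ · m⁻¹ = s⁻²·A⁻¹·mol².
Both reduce to s⁻²·A⁻¹·mol².

Yes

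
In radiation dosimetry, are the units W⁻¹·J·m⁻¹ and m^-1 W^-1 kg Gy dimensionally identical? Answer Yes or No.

Yes

Left side:
  W = J/s (power = energy per time),
      = kg·m²·s⁻³.
  So W⁻¹ = kg⁻¹·m⁻²·s³.
  J = N·m (work = force × distance),
      = kg·m²·s⁻².
  Combining: W⁻¹·J·m⁻¹ = (kg⁻¹·m⁻²·s³) · (kg·m²·s⁻²) · m⁻¹ = m⁻¹·s.
Right side:
  W = kg·m²·s⁻³.
  So W⁻¹ = kg⁻¹·m⁻²·s³.
  Gy = m²·s⁻².
  Combining: m⁻¹·W⁻¹·kg·Gy = m⁻¹ · (kg⁻¹·m⁻²·s³) · kg · (m²·s⁻²) = m⁻¹·s.
Both reduce to m⁻¹·s.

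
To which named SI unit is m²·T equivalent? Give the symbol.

Wb

T = kg·s⁻²·A⁻¹.
Combining: m²·T = m² · (kg·s⁻²·A⁻¹) = kg·m²·s⁻²·A⁻¹.
kg·m²·s⁻²·A⁻¹ is the base-SI form of the weber.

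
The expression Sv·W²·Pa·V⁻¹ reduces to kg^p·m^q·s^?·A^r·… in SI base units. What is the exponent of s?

-7

Sv = m²·s⁻².
W = kg·m²·s⁻³.
So W² = kg²·m⁴·s⁻⁶.
Pa = kg·m⁻¹·s⁻².
V = kg·m²·s⁻³·A⁻¹.
So V⁻¹ = kg⁻¹·m⁻²·s³·A.
Combining: Sv·W²·Pa·V⁻¹ = (m²·s⁻²) · (kg²·m⁴·s⁻⁶) · (kg·m⁻¹·s⁻²) · (kg⁻¹·m⁻²·s³·A) = kg²·m³·s⁻⁷·A.
The exponent of s is -7.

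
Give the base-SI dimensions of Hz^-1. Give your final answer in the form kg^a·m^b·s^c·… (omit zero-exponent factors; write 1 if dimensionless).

Hz = s⁻¹.
So Hz⁻¹ = s.

s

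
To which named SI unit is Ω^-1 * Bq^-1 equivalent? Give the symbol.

Ω = kg·m²·s⁻³·A⁻².
So Ω⁻¹ = kg⁻¹·m⁻²·s³·A².
Bq = s⁻¹.
So Bq⁻¹ = s.
Combining: Ω⁻¹·Bq⁻¹ = (kg⁻¹·m⁻²·s³·A²) · s = kg⁻¹·m⁻²·s⁴·A².
kg⁻¹·m⁻²·s⁴·A² is the base-SI form of the farad.

F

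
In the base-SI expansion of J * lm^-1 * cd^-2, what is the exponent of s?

-2

J = kg·m²·s⁻².
lm = cd.
So lm⁻¹ = cd⁻¹.
Combining: J·lm⁻¹·cd⁻² = (kg·m²·s⁻²) · cd⁻¹ · cd⁻² = kg·m²·s⁻²·cd⁻³.
The exponent of s is -2.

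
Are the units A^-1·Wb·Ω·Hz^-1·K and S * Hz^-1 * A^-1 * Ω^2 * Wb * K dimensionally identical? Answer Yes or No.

Yes

Left side:
  Wb = kg·m²·s⁻²·A⁻¹.
  Ω = kg·m²·s⁻³·A⁻².
  Hz = s⁻¹.
  So Hz⁻¹ = s.
  Combining: A⁻¹·Wb·Ω·Hz⁻¹·K = A⁻¹ · (kg·m²·s⁻²·A⁻¹) · (kg·m²·s⁻³·A⁻²) · s · K = kg²·m⁴·s⁻⁴·A⁻⁴·K.
Right side:
  S = kg⁻¹·m⁻²·s³·A².
  Hz = s⁻¹.
  So Hz⁻¹ = s.
  Ω = kg·m²·s⁻³·A⁻².
  So Ω² = kg²·m⁴·s⁻⁶·A⁻⁴.
  Wb = kg·m²·s⁻²·A⁻¹.
  Combining: S·Hz⁻¹·A⁻¹·Ω²·Wb·K = (kg⁻¹·m⁻²·s³·A²) · s · A⁻¹ · (kg²·m⁴·s⁻⁶·A⁻⁴) · (kg·m²·s⁻²·A⁻¹) · K = kg²·m⁴·s⁻⁴·A⁻⁴·K.
Both reduce to kg²·m⁴·s⁻⁴·A⁻⁴·K.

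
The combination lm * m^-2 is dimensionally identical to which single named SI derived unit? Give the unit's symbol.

lx

lm = cd.
Combining: lm·m⁻² = cd · m⁻² = m⁻²·cd.
m⁻²·cd is the base-SI form of the lux.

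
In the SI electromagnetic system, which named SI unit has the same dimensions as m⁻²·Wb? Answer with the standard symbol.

Wb = V·s (flux: a volt is a weber per second),
    = kg·m²·s⁻²·A⁻¹.
Combining: m⁻²·Wb = m⁻² · (kg·m²·s⁻²·A⁻¹) = kg·s⁻²·A⁻¹.
kg·s⁻²·A⁻¹ is the base-SI form of the tesla.

T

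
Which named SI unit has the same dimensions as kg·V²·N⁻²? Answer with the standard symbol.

H

V = kg·m²·s⁻³·A⁻¹.
So V² = kg²·m⁴·s⁻⁶·A⁻².
N = kg·m·s⁻².
So N⁻² = kg⁻²·m⁻²·s⁴.
Combining: kg·V²·N⁻² = kg · (kg²·m⁴·s⁻⁶·A⁻²) · (kg⁻²·m⁻²·s⁴) = kg·m²·s⁻²·A⁻².
kg·m²·s⁻²·A⁻² is the base-SI form of the henry.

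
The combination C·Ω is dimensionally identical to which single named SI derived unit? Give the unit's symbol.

Wb

C = s·A.
Ω = kg·m²·s⁻³·A⁻².
Combining: C·Ω = (s·A) · (kg·m²·s⁻³·A⁻²) = kg·m²·s⁻²·A⁻¹.
kg·m²·s⁻²·A⁻¹ is the base-SI form of the weber.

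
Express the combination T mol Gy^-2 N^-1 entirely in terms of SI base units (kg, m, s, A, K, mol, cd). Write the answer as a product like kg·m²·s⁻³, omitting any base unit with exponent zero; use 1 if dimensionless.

m⁻⁵·s⁴·A⁻¹·mol

T = Wb/m² (flux density = flux per area),
    = kg·s⁻²·A⁻¹.
Gy = J/kg (absorbed dose = energy per mass),
    = m²·s⁻².
So Gy⁻² = m⁻⁴·s⁴.
N = kg·m/s² = kg·m·s⁻² (force = mass × acceleration).
So N⁻¹ = kg⁻¹·m⁻¹·s².
Combining: T·mol·Gy⁻²·N⁻¹ = (kg·s⁻²·A⁻¹) · mol · (m⁻⁴·s⁴) · (kg⁻¹·m⁻¹·s²) = m⁻⁵·s⁴·A⁻¹·mol.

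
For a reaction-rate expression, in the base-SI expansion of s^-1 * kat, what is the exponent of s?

-2

kat = mol/s = s⁻¹·mol (catalytic activity).
Combining: s⁻¹·kat = s⁻¹ · (s⁻¹·mol) = s⁻²·mol.
The exponent of s is -2.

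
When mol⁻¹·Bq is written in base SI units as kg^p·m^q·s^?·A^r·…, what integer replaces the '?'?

-1

Bq = 1/s = s⁻¹ (activity is decays per second).
Combining: mol⁻¹·Bq = mol⁻¹ · s⁻¹ = s⁻¹·mol⁻¹.
The exponent of s is -1.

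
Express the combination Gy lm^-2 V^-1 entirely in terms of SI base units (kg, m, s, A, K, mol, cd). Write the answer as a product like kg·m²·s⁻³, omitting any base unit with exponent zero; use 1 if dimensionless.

kg⁻¹·s·A·cd⁻²

Gy = m²·s⁻².
lm = cd.
So lm⁻² = cd⁻².
V = kg·m²·s⁻³·A⁻¹.
So V⁻¹ = kg⁻¹·m⁻²·s³·A.
Combining: Gy·lm⁻²·V⁻¹ = (m²·s⁻²) · cd⁻² · (kg⁻¹·m⁻²·s³·A) = kg⁻¹·s·A·cd⁻².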